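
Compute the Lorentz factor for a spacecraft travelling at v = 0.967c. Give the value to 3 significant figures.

γ ≈ 3.93

γ = 1/√(1 − β²) = 1/√(1 − 0.967²) = 1/√(0.064911) = 3.93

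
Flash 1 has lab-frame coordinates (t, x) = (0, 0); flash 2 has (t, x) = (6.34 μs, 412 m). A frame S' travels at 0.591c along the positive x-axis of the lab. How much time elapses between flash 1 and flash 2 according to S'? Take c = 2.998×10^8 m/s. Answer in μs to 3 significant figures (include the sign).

γ = 1/√(1 − 0.591²) = 1.2397
Δt' = γ(Δt − vΔx/c²) = 1.2397 × (6.34 μs − 0.591×412 m / (2.998×10^8 m/s))
= 1.2397 × (5.5278 μs) = 6.85 μs

Δt' ≈ 6.85 μs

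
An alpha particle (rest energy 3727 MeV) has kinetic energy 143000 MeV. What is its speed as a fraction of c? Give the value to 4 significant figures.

β ≈ 0.9997

γ = 1 + K/(m₀c²) = 1 + 143000/3727 = 39.3687
β = √(1 − 1/γ²) = 0.9997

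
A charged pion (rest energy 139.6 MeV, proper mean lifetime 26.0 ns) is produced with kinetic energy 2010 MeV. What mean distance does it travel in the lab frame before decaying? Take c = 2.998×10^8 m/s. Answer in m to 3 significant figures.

γ = 1 + K/(m₀c²) = 1 + 2010/139.6 = 15.398
β = √(1 − 1/γ²) = 0.99789
Dilated lifetime: γτ₀ = 15.398 × 26.0 ns = 400.36 ns
d = βc·γτ₀ = 0.99789 × (2.998×10^8 m/s) × 4.0036×10^-7 s = 120 m

d ≈ 120 m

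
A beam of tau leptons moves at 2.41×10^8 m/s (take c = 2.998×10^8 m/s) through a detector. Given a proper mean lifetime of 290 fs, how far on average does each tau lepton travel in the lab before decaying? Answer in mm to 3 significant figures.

β = v/c = 2.41×10^8 / 2.998×10^8 = 0.80387
γ = 1/√(1 − 0.80387²) = 1.6812
Dilated lifetime: Δt = γτ₀ = 1.6812 × 290 fs = 487.55 fs
d = vΔt = 0.80387c × 487.55 fs = 2.4100×10^8 m/s × 4.8755×10^-13 s = 0.118 mm

d ≈ 0.118 mm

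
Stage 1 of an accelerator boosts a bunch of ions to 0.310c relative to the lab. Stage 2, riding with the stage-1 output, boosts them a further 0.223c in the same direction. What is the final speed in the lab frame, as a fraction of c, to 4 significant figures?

Compose boost 2: (0.223 + 0.310)/(1 + 0.223×0.310) = 0.5330/1.06913 = 0.4985

u ≈ 0.4985c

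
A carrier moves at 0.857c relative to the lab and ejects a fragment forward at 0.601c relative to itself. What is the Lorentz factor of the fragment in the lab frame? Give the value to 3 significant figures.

γ ≈ 3.68

u_lab = (0.601 + 0.857)/(1 + 0.601×0.857) = 1.458/1.51506 = 0.962340
γ = 1/√(1 − 0.962340²) = 3.68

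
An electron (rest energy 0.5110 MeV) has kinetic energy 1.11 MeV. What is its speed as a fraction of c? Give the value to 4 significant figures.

γ = 1 + K/(m₀c²) = 1 + 1.11/0.5110 = 3.17221
β = √(1 − 1/γ²) = 0.9490

β ≈ 0.9490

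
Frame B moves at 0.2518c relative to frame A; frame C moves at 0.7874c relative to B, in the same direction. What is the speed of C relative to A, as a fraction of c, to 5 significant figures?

Compose boost 2: (0.7874 + 0.2518)/(1 + 0.7874×0.2518) = 1.0392/1.198267 = 0.86725

u ≈ 0.86725c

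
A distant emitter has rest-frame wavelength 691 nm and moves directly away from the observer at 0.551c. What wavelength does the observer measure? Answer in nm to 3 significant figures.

λ_obs ≈ 1280 nm

Relativistic Doppler: λ_obs = λ_src √((1+β)/(1−β))
= 691 × √(1.5510/0.44900) = 691 × 1.8586 = 1280 nm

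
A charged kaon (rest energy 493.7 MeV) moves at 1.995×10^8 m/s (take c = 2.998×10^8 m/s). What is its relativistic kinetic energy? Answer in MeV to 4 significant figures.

β = v/c = 1.995×10^8 / 2.998×10^8 = 0.665444
γ = 1/√(1 − 0.665444²) = 1.33968
K = (γ − 1)m₀c² = (1.33968 − 1) × 493.7 MeV = 0.339678 × 493.7 MeV = 167.7 MeV

K ≈ 167.7 MeV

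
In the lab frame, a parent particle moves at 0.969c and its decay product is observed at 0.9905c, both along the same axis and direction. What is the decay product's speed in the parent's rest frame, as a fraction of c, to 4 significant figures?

u' ≈ 0.5348c

Inverse velocity addition: u' = (u − v)/(1 − uv/c²)
= (0.9905 − 0.969)/(1 − 0.9905×0.969) = 0.02150/0.0402055 = 0.5348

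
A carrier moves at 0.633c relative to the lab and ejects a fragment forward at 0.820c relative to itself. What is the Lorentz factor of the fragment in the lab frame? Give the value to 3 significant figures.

γ ≈ 3.43

u_lab = (0.820 + 0.633)/(1 + 0.820×0.633) = 1.453/1.51906 = 0.956513
γ = 1/√(1 − 0.956513²) = 3.43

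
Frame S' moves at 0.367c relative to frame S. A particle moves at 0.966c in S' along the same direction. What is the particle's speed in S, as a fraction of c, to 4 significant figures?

Relativistic velocity addition: u = (u' + v)/(1 + u'v/c²)
= (0.966 + 0.367)/(1 + 0.966×0.367) = 1.333/1.35452 = 0.9841

u ≈ 0.9841c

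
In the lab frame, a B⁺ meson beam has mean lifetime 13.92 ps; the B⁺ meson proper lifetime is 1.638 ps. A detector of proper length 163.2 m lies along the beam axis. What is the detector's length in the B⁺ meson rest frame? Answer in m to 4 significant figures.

Time dilation ⇒ γ = Δt/τ₀ = 13.92/1.638 = 8.49817
Length contraction: L = L₀/γ = 163.2/8.49817 = 19.20 m

L ≈ 19.20 m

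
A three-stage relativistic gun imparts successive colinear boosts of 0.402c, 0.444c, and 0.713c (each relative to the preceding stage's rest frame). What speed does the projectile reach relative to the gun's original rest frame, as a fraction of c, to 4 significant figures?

Compose boost 2: (0.444 + 0.402)/(1 + 0.444×0.402) = 0.8460/1.17849 = 0.717869
Compose boost 3: (0.713 + 0.717869)/(1 + 0.713×0.717869) = 1.43087/1.51184 = 0.9464

u ≈ 0.9464c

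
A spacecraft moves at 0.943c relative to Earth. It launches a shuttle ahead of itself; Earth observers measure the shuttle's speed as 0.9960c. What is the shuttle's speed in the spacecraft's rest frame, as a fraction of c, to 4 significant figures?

u' ≈ 0.8721c

Inverse velocity addition: u' = (u − v)/(1 − uv/c²)
= (0.9960 − 0.943)/(1 − 0.9960×0.943) = 0.05300/0.0607720 = 0.8721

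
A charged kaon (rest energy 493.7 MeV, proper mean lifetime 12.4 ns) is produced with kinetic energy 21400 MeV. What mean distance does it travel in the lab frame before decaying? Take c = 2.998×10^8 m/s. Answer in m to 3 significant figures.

γ = 1 + K/(m₀c²) = 1 + 21400/493.7 = 44.346
β = √(1 − 1/γ²) = 0.99975
Dilated lifetime: γτ₀ = 44.346 × 12.4 ns = 549.89 ns
d = βc·γτ₀ = 0.99975 × (2.998×10^8 m/s) × 5.4989×10^-7 s = 165 m

d ≈ 165 m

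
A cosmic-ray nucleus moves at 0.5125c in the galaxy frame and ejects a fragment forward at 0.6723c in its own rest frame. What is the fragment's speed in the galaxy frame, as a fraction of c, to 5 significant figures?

u ≈ 0.88118c

Compose boost 2: (0.6723 + 0.5125)/(1 + 0.6723×0.5125) = 1.1848/1.344554 = 0.88118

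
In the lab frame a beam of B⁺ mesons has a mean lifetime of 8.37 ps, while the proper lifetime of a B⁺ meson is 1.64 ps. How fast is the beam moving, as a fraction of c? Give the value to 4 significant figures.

γ = Δt/τ₀ = 8.37/1.64 = 5.10366
β = √(1 − 1/γ²) = √(1 − 1/5.10366²) = 0.9806

β ≈ 0.9806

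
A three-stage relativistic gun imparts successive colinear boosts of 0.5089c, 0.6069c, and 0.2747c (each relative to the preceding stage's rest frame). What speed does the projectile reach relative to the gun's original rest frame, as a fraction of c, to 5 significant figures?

Compose boost 2: (0.6069 + 0.5089)/(1 + 0.6069×0.5089) = 1.1158/1.308851 = 0.8525032
Compose boost 3: (0.2747 + 0.8525032)/(1 + 0.2747×0.8525032) = 1.127203/1.234183 = 0.91332

u ≈ 0.91332c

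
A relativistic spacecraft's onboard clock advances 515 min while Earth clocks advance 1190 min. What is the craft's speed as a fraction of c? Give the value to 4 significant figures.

γ = Δt/τ₀ = 1190/515 = 2.31068
β = √(1 − 1/γ²) = √(1 − 1/2.31068²) = 0.9015

β ≈ 0.9015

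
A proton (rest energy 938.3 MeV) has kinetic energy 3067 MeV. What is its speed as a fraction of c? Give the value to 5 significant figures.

β ≈ 0.97217

γ = 1 + K/(m₀c²) = 1 + 3067/938.3 = 4.268677
β = √(1 − 1/γ²) = 0.97217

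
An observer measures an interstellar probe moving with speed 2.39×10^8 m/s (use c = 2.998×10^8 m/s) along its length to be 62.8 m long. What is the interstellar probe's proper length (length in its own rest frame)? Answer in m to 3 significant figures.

β = v/c = 2.39×10^8 / 2.998×10^8 = 0.79720
γ = 1/√(1 − 0.79720²) = 1.6564
L₀ = γL = 1.6564 × 62.8 = 104 m

L₀ ≈ 104 m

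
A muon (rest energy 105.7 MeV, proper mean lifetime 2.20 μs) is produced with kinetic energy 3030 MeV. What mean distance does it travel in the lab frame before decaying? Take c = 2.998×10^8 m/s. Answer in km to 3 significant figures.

γ = 1 + K/(m₀c²) = 1 + 3030/105.7 = 29.666
β = √(1 − 1/γ²) = 0.99943
Dilated lifetime: γτ₀ = 29.666 × 2.20 μs = 65.265 μs
d = βc·γτ₀ = 0.99943 × (2.998×10^8 m/s) × 6.5265×10^-5 s = 19.6 km

d ≈ 19.6 km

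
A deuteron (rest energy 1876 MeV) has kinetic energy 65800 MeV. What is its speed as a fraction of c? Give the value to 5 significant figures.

γ = 1 + K/(m₀c²) = 1 + 65800/1876 = 36.07463
β = √(1 − 1/γ²) = 0.99962

β ≈ 0.99962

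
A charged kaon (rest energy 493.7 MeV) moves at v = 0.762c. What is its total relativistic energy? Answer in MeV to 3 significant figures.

γ = 1/√(1 − 0.762²) = 1.5442
E = γm₀c² = 1.5442 × 493.7 MeV = 762 MeV

E ≈ 762 MeV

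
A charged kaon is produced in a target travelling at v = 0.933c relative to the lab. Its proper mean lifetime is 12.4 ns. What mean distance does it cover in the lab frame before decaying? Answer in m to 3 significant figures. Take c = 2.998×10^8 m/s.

d ≈ 9.64 m

γ = 1/√(1 − 0.933²) = 2.7787
Dilated lifetime: Δt = γτ₀ = 2.7787 × 12.4 ns = 34.456 ns
d = vΔt = 0.933c × 34.456 ns = 2.7971×10^8 m/s × 3.4456×10^-8 s = 9.64 m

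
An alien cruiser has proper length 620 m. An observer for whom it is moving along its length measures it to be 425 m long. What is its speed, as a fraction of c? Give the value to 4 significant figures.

γ = L₀/L = 620/425 = 1.45882
β = √(1 − 1/γ²) = 0.7281

β ≈ 0.7281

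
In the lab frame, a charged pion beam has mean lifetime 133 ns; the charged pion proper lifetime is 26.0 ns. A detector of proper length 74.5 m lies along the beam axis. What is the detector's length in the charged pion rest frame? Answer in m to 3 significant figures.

L ≈ 14.6 m

Time dilation ⇒ γ = Δt/τ₀ = 133/26.0 = 5.1154
Length contraction: L = L₀/γ = 74.5/5.1154 = 14.6 m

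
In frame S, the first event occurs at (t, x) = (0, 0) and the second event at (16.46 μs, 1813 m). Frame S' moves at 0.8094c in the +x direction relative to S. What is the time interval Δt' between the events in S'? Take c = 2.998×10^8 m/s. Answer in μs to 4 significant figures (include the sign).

Δt' ≈ 19.69 μs

γ = 1/√(1 − 0.8094²) = 1.70283
Δt' = γ(Δt − vΔx/c²) = 1.70283 × (16.46 μs − 0.8094×1813 m / (2.998×10^8 m/s))
= 1.70283 × (11.5653 μs) = 19.69 μs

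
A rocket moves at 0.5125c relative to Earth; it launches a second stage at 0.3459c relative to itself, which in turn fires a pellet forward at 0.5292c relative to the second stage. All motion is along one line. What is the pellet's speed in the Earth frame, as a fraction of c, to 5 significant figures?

u ≈ 0.90799c

Compose boost 2: (0.3459 + 0.5125)/(1 + 0.3459×0.5125) = 0.85840/1.177274 = 0.7291422
Compose boost 3: (0.5292 + 0.7291422)/(1 + 0.5292×0.7291422) = 1.258342/1.385862 = 0.90799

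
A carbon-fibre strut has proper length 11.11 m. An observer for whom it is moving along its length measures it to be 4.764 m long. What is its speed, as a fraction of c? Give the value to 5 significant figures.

β ≈ 0.90340

γ = L₀/L = 11.11/4.764 = 2.332074
β = √(1 − 1/γ²) = 0.90340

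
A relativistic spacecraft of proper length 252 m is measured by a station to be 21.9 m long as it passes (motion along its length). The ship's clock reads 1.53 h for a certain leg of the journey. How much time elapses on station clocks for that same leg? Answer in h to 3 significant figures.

Length contraction ⇒ γ = L₀/L = 252/21.9 = 11.507
Time dilation: Δt = γτ₀ = 11.507 × 1.53 h = 17.6 h

Δt ≈ 17.6 h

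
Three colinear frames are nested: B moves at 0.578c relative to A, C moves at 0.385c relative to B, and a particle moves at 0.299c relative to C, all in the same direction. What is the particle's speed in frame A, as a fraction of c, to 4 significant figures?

Compose boost 2: (0.385 + 0.578)/(1 + 0.385×0.578) = 0.9630/1.22253 = 0.787711
Compose boost 3: (0.299 + 0.787711)/(1 + 0.299×0.787711) = 1.08671/1.23553 = 0.8796

u ≈ 0.8796c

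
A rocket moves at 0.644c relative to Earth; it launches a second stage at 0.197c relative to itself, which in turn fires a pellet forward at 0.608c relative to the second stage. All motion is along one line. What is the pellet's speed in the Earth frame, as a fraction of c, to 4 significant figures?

u ≈ 0.9316c

Compose boost 2: (0.197 + 0.644)/(1 + 0.197×0.644) = 0.8410/1.12687 = 0.746316
Compose boost 3: (0.608 + 0.746316)/(1 + 0.608×0.746316) = 1.35432/1.45376 = 0.9316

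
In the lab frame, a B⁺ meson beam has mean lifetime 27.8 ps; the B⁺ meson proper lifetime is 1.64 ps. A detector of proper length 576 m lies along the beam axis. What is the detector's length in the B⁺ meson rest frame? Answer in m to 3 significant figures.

Time dilation ⇒ γ = Δt/τ₀ = 27.8/1.64 = 16.951
Length contraction: L = L₀/γ = 576/16.951 = 34.0 m

L ≈ 34.0 m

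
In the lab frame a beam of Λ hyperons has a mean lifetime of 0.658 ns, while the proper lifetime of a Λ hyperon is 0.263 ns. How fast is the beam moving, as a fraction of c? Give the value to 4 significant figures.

γ = Δt/τ₀ = 0.658/0.263 = 2.50190
β = √(1 − 1/γ²) = √(1 − 1/2.50190²) = 0.9166

β ≈ 0.9166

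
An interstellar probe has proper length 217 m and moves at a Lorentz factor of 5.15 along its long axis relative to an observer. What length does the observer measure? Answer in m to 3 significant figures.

L ≈ 42.1 m

γ = 5.15 (given)
Length contraction: L = L₀/γ = 217/5.15 = 42.1 m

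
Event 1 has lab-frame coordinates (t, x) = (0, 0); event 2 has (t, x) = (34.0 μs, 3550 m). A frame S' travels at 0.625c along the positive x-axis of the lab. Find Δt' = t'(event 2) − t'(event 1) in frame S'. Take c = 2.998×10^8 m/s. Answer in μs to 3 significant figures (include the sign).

γ = 1/√(1 − 0.625²) = 1.2810
Δt' = γ(Δt − vΔx/c²) = 1.2810 × (34.0 μs − 0.625×3550 m / (2.998×10^8 m/s))
= 1.2810 × (26.599 μs) = 34.1 μs

Δt' ≈ 34.1 μs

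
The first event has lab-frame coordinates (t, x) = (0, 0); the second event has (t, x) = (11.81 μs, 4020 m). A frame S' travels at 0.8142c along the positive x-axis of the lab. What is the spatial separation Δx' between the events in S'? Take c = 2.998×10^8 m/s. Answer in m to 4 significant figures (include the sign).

γ = 1/√(1 − 0.8142²) = 1.72240
Δx' = γ(Δx − vΔt) = 1.72240 × (4020 m − 0.8142×(2.998×10^8 m/s)×11.81×10^-6 s)
= 1.72240 × (1137.21 m) = 1959 m

Δx' ≈ 1959 m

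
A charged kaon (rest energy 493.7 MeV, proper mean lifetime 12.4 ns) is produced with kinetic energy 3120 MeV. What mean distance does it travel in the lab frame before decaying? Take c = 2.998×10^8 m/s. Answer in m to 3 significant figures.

γ = 1 + K/(m₀c²) = 1 + 3120/493.7 = 7.3196
β = √(1 − 1/γ²) = 0.99062
Dilated lifetime: γτ₀ = 7.3196 × 12.4 ns = 90.763 ns
d = βc·γτ₀ = 0.99062 × (2.998×10^8 m/s) × 9.0763×10^-8 s = 27.0 m

d ≈ 27.0 m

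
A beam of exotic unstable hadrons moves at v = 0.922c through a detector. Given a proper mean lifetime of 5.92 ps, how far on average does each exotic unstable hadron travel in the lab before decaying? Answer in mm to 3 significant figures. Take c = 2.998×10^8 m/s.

γ = 1/√(1 − 0.922²) = 2.5827
Dilated lifetime: Δt = γτ₀ = 2.5827 × 5.92 ps = 15.290 ps
d = vΔt = 0.922c × 15.290 ps = 2.7642×10^8 m/s × 1.5290×10^-11 s = 4.23 mm

d ≈ 4.23 mm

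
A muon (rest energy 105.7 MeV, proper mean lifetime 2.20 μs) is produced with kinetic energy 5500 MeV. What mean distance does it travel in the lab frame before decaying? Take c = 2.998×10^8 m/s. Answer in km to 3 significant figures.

d ≈ 35.0 km

γ = 1 + K/(m₀c²) = 1 + 5500/105.7 = 53.034
β = √(1 − 1/γ²) = 0.99982
Dilated lifetime: γτ₀ = 53.034 × 2.20 μs = 116.67 μs
d = βc·γτ₀ = 0.99982 × (2.998×10^8 m/s) × 0.00011667 s = 35.0 km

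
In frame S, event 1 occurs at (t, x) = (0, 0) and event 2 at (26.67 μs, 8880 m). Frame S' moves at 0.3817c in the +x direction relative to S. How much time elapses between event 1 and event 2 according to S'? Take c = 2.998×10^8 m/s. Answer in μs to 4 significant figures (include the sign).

Δt' ≈ 16.62 μs

γ = 1/√(1 − 0.3817²) = 1.08192
Δt' = γ(Δt − vΔx/c²) = 1.08192 × (26.67 μs − 0.3817×8880 m / (2.998×10^8 m/s))
= 1.08192 × (15.3641 μs) = 16.62 μs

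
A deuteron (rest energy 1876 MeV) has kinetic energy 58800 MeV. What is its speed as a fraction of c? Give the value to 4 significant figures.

γ = 1 + K/(m₀c²) = 1 + 58800/1876 = 32.3433
β = √(1 − 1/γ²) = 0.9995

β ≈ 0.9995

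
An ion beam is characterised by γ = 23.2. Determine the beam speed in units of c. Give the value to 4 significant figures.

β = √(1 − 1/γ²) = √(1 − 1/23.2²) = √(0.998142) = 0.9991

β ≈ 0.9991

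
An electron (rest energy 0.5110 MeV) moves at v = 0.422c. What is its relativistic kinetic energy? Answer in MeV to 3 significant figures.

K ≈ 0.0526 MeV

γ = 1/√(1 − 0.422²) = 1.1030
K = (γ − 1)m₀c² = (1.1030 − 1) × 0.5110 MeV = 0.10303 × 0.5110 MeV = 0.0526 MeV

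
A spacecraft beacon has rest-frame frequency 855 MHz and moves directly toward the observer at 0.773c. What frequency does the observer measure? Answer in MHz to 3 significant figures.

Relativistic Doppler: f_obs = f_src √((1+β)/(1−β))
= 855 × √(1.7730/0.22700) = 855 × 2.7947 = 2390 MHz

f_obs ≈ 2390 MHz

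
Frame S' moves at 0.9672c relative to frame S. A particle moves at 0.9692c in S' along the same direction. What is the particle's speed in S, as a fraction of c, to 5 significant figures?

Relativistic velocity addition: u = (u' + v)/(1 + u'v/c²)
= (0.9692 + 0.9672)/(1 + 0.9692×0.9672) = 1.9364/1.937410 = 0.99948

u ≈ 0.99948c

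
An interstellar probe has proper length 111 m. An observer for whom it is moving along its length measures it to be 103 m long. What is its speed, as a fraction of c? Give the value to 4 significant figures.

β ≈ 0.3728

γ = L₀/L = 111/103 = 1.07767
β = √(1 − 1/γ²) = 0.3728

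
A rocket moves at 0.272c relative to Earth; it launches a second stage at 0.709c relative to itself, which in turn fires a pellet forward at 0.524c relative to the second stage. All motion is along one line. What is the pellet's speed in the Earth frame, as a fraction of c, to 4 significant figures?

u ≈ 0.9409c

Compose boost 2: (0.709 + 0.272)/(1 + 0.709×0.272) = 0.9810/1.19285 = 0.822402
Compose boost 3: (0.524 + 0.822402)/(1 + 0.524×0.822402) = 1.34640/1.43094 = 0.9409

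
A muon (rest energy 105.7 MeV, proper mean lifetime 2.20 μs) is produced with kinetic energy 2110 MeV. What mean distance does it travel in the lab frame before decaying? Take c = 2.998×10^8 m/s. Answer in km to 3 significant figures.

d ≈ 13.8 km

γ = 1 + K/(m₀c²) = 1 + 2110/105.7 = 20.962
β = √(1 − 1/γ²) = 0.99886
Dilated lifetime: γτ₀ = 20.962 × 2.20 μs = 46.117 μs
d = βc·γτ₀ = 0.99886 × (2.998×10^8 m/s) × 4.6117×10^-5 s = 13.8 km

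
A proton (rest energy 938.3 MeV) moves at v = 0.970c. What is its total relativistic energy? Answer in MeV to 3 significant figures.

γ = 1/√(1 − 0.970²) = 4.1135
E = γm₀c² = 4.1135 × 938.3 MeV = 3860 MeV

E ≈ 3860 MeV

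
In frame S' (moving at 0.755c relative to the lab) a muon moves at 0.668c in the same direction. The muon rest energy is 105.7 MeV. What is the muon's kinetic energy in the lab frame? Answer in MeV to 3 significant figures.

K ≈ 220 MeV

u_lab = (0.668 + 0.755)/(1 + 0.668×0.755) = 0.945930
γ = 1/√(1 − 0.945930²) = 3.0829
K = (γ − 1)m₀c² = (3.0829 − 1) × 105.7 = 2.0829 × 105.7 = 220 MeV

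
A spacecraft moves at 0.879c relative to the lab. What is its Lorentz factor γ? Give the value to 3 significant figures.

γ ≈ 2.10

γ = 1/√(1 − β²) = 1/√(1 − 0.879²) = 1/√(0.22736) = 2.10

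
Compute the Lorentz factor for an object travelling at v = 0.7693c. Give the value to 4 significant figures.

γ ≈ 1.565

γ = 1/√(1 − β²) = 1/√(1 − 0.7693²) = 1/√(0.408178) = 1.565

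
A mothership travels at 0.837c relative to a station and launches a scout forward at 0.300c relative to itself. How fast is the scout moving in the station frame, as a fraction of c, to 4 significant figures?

u ≈ 0.9088c

Compose boost 2: (0.300 + 0.837)/(1 + 0.300×0.837) = 1.137/1.25110 = 0.9088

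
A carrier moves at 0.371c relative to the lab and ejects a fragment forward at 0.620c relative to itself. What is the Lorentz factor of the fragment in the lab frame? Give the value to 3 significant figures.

γ ≈ 1.69

u_lab = (0.620 + 0.371)/(1 + 0.620×0.371) = 0.9910/1.23002 = 0.805678
γ = 1/√(1 − 0.805678²) = 1.69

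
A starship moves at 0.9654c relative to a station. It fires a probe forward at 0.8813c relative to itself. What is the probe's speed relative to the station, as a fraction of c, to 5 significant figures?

u ≈ 0.99778c

Relativistic velocity addition: u = (u' + v)/(1 + u'v/c²)
= (0.8813 + 0.9654)/(1 + 0.8813×0.9654) = 1.8467/1.850807 = 0.99778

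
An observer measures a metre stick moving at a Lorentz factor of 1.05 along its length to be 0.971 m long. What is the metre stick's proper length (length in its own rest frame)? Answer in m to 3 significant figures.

L₀ ≈ 1.02 m

γ = 1.05 (given)
L₀ = γL = 1.05 × 0.971 = 1.02 m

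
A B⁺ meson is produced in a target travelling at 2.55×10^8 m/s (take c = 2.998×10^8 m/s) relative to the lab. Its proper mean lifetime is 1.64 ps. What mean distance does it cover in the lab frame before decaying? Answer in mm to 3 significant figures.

β = v/c = 2.55×10^8 / 2.998×10^8 = 0.85057
γ = 1/√(1 − 0.85057²) = 1.9016
Dilated lifetime: Δt = γτ₀ = 1.9016 × 1.64 ps = 3.1187 ps
d = vΔt = 0.85057c × 3.1187 ps = 2.5500×10^8 m/s × 3.1187×10^-12 s = 0.795 mm

d ≈ 0.795 mm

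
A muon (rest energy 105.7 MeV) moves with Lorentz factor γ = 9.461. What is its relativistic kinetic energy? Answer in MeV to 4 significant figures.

K ≈ 894.3 MeV

γ = 9.461 (given)
K = (γ − 1)m₀c² = (9.461 − 1) × 105.7 MeV = 8.46100 × 105.7 MeV = 894.3 MeV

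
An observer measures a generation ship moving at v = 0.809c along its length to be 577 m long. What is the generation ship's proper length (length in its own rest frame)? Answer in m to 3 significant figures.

L₀ ≈ 982 m

γ = 1/√(1 − 0.809²) = 1.7012
L₀ = γL = 1.7012 × 577 = 982 m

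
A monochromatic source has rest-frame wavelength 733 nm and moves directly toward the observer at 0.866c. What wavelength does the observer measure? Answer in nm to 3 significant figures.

Relativistic Doppler: λ_obs = λ_src √((1−β)/(1+β))
= 733 × √(0.13400/1.8660) = 733 × 0.26798 = 196 nm

λ_obs ≈ 196 nm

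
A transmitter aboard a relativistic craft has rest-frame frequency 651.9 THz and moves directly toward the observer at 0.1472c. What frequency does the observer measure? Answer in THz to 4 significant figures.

Relativistic Doppler: f_obs = f_src √((1+β)/(1−β))
= 651.9 × √(1.14720/0.852800) = 651.9 × 1.15983 = 756.1 THz

f_obs ≈ 756.1 THz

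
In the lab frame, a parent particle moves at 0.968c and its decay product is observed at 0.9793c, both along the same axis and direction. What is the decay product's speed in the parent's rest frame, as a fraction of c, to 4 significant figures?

Inverse velocity addition: u' = (u − v)/(1 − uv/c²)
= (0.9793 − 0.968)/(1 − 0.9793×0.968) = 0.01130/0.0520376 = 0.2172

u' ≈ 0.2172c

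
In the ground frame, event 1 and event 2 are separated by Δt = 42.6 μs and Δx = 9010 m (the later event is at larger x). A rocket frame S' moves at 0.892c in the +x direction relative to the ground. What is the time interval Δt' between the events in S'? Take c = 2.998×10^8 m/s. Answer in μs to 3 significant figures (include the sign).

γ = 1/√(1 − 0.892²) = 2.2122
Δt' = γ(Δt − vΔx/c²) = 2.2122 × (42.6 μs − 0.892×9010 m / (2.998×10^8 m/s))
= 2.2122 × (15.792 μs) = 34.9 μs

Δt' ≈ 34.9 μs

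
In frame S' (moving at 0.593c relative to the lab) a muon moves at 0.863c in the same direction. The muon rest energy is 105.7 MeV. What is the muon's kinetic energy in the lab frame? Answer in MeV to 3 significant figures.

u_lab = (0.863 + 0.593)/(1 + 0.863×0.593) = 0.963116
γ = 1/√(1 − 0.963116²) = 3.7163
K = (γ − 1)m₀c² = (3.7163 − 1) × 105.7 = 2.7163 × 105.7 = 287 MeV

K ≈ 287 MeV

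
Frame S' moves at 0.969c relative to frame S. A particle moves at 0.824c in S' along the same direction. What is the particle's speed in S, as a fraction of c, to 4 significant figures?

Relativistic velocity addition: u = (u' + v)/(1 + u'v/c²)
= (0.824 + 0.969)/(1 + 0.824×0.969) = 1.793/1.79846 = 0.9970

u ≈ 0.9970c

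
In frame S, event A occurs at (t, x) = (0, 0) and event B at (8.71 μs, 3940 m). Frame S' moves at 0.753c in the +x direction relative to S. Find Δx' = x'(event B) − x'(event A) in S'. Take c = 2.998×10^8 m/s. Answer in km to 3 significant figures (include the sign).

γ = 1/√(1 − 0.753²) = 1.5197
Δx' = γ(Δx − vΔt) = 1.5197 × (3940 m − 0.753×(2.998×10^8 m/s)×8.71×10^-6 s)
= 1.5197 × (1973.7 m) = 3.00 km

Δx' ≈ 3.00 km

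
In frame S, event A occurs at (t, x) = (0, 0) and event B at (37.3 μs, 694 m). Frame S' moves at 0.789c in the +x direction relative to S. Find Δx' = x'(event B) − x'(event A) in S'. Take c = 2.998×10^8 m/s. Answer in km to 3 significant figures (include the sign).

Δx' ≈ -13.2 km

γ = 1/√(1 − 0.789²) = 1.6276
Δx' = γ(Δx − vΔt) = 1.6276 × (694 m − 0.789×(2.998×10^8 m/s)×37.3×10^-6 s)
= 1.6276 × (-8129.0 m) = -13.2 km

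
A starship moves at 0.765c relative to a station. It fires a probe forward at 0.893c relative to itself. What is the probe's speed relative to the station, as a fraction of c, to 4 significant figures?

Relativistic velocity addition: u = (u' + v)/(1 + u'v/c²)
= (0.893 + 0.765)/(1 + 0.893×0.765) = 1.658/1.68315 = 0.9851

u ≈ 0.9851c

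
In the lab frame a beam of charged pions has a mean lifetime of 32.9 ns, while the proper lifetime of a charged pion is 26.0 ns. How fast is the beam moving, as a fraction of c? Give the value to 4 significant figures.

γ = Δt/τ₀ = 32.9/26.0 = 1.26538
β = √(1 − 1/γ²) = √(1 − 1/1.26538²) = 0.6128

β ≈ 0.6128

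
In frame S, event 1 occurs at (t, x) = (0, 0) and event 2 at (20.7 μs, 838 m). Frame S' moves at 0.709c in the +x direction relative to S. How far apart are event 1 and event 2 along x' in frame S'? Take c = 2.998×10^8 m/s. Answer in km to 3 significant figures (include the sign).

Δx' ≈ -5.05 km

γ = 1/√(1 − 0.709²) = 1.4180
Δx' = γ(Δx − vΔt) = 1.4180 × (838 m − 0.709×(2.998×10^8 m/s)×20.7×10^-6 s)
= 1.4180 × (-3562.0 m) = -5.05 km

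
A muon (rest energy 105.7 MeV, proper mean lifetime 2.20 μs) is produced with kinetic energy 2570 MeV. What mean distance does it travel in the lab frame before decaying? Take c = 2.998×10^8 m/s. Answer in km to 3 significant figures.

d ≈ 16.7 km

γ = 1 + K/(m₀c²) = 1 + 2570/105.7 = 25.314
β = √(1 − 1/γ²) = 0.99922
Dilated lifetime: γτ₀ = 25.314 × 2.20 μs = 55.691 μs
d = βc·γτ₀ = 0.99922 × (2.998×10^8 m/s) × 5.5691×10^-5 s = 16.7 km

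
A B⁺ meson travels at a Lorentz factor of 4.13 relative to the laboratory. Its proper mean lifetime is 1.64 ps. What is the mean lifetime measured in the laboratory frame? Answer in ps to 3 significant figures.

Δt ≈ 6.77 ps

γ = 4.13 (given)
Time dilation: Δt = γτ₀ = 4.13 × 1.64 ps = 6.77 ps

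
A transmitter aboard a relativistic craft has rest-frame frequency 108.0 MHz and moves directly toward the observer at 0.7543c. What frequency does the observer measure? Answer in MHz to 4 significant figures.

f_obs ≈ 288.6 MHz

Relativistic Doppler: f_obs = f_src √((1+β)/(1−β))
= 108.0 × √(1.75430/0.245700) = 108.0 × 2.67208 = 288.6 MHz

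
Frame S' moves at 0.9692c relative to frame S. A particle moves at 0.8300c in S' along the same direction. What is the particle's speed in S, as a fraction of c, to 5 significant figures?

Relativistic velocity addition: u = (u' + v)/(1 + u'v/c²)
= (0.8300 + 0.9692)/(1 + 0.8300×0.9692) = 1.7992/1.804436 = 0.99710

u ≈ 0.99710c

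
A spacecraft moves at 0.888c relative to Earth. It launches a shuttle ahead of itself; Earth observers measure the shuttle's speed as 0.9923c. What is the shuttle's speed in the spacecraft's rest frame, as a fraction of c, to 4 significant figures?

u' ≈ 0.8777c

Inverse velocity addition: u' = (u − v)/(1 − uv/c²)
= (0.9923 − 0.888)/(1 − 0.9923×0.888) = 0.1043/0.118838 = 0.8777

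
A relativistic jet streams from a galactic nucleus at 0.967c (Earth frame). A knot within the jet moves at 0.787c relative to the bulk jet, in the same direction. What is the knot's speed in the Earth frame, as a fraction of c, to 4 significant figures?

Relativistic velocity addition: u = (u' + v)/(1 + u'v/c²)
= (0.787 + 0.967)/(1 + 0.787×0.967) = 1.754/1.76103 = 0.9960

u ≈ 0.9960c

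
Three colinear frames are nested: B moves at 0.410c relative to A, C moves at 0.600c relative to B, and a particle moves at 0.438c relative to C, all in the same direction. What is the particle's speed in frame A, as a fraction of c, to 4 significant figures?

u ≈ 0.9214c

Compose boost 2: (0.600 + 0.410)/(1 + 0.600×0.410) = 1.010/1.24600 = 0.810594
Compose boost 3: (0.438 + 0.810594)/(1 + 0.438×0.810594) = 1.24859/1.35504 = 0.9214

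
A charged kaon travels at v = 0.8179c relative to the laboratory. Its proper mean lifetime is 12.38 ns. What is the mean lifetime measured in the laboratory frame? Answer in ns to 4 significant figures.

γ = 1/√(1 − 0.8179²) = 1.73804
Time dilation: Δt = γτ₀ = 1.73804 × 12.38 ns = 21.52 ns

Δt ≈ 21.52 ns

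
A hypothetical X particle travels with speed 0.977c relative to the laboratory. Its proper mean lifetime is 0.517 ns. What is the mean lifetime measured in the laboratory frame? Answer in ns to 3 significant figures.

Δt ≈ 2.42 ns

γ = 1/√(1 − 0.977²) = 4.6896
Time dilation: Δt = γτ₀ = 4.6896 × 0.517 ns = 2.42 ns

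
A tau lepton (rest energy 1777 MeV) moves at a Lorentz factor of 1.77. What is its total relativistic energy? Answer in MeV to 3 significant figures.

E ≈ 3150 MeV

γ = 1.77 (given)
E = γm₀c² = 1.77 × 1777 MeV = 3150 MeV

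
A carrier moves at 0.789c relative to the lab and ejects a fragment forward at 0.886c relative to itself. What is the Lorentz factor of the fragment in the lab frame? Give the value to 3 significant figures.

γ ≈ 5.96

u_lab = (0.886 + 0.789)/(1 + 0.886×0.789) = 1.675/1.69905 = 0.985843
γ = 1/√(1 − 0.985843²) = 5.96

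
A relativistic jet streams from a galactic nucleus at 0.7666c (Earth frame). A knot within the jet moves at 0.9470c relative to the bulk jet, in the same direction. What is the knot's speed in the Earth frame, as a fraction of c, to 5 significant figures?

Relativistic velocity addition: u = (u' + v)/(1 + u'v/c²)
= (0.9470 + 0.7666)/(1 + 0.9470×0.7666) = 1.7136/1.725970 = 0.99283

u ≈ 0.99283c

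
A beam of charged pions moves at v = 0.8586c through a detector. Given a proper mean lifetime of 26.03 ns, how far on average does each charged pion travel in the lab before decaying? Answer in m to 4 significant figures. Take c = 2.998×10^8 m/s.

d ≈ 13.07 m

γ = 1/√(1 − 0.8586²) = 1.95066
Dilated lifetime: Δt = γτ₀ = 1.95066 × 26.03 ns = 50.7758 ns
d = vΔt = 0.8586c × 50.7758 ns = 2.57408×10^8 m/s × 5.07758×10^-8 s = 13.07 m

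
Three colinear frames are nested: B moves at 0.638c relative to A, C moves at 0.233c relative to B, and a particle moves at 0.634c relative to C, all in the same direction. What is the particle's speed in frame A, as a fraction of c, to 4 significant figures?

Compose boost 2: (0.233 + 0.638)/(1 + 0.233×0.638) = 0.8710/1.14865 = 0.758279
Compose boost 3: (0.634 + 0.758279)/(1 + 0.634×0.758279) = 1.39228/1.48075 = 0.9403

u ≈ 0.9403c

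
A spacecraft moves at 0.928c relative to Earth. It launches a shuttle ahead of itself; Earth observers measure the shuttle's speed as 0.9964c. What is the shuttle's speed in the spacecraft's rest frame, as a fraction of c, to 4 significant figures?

u' ≈ 0.9079c

Inverse velocity addition: u' = (u − v)/(1 − uv/c²)
= (0.9964 − 0.928)/(1 − 0.9964×0.928) = 0.06840/0.0753408 = 0.9079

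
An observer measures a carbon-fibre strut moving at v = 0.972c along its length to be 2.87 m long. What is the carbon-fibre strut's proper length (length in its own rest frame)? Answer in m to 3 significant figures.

γ = 1/√(1 − 0.972²) = 4.2557
L₀ = γL = 4.2557 × 2.87 = 12.2 m

L₀ ≈ 12.2 m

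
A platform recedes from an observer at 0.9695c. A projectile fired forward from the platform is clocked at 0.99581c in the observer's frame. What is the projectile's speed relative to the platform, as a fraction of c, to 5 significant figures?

u' ≈ 0.76124c

Inverse velocity addition: u' = (u − v)/(1 − uv/c²)
= (0.99581 − 0.9695)/(1 − 0.99581×0.9695) = 0.026310/0.03456220 = 0.76124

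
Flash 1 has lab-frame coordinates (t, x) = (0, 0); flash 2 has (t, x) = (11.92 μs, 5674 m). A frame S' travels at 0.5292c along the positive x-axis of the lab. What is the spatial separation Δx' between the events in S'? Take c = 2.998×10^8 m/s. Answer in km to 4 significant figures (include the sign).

γ = 1/√(1 − 0.5292²) = 1.17855
Δx' = γ(Δx − vΔt) = 1.17855 × (5674 m − 0.5292×(2.998×10^8 m/s)×11.92×10^-6 s)
= 1.17855 × (3782.84 m) = 4.458 km

Δx' ≈ 4.458 km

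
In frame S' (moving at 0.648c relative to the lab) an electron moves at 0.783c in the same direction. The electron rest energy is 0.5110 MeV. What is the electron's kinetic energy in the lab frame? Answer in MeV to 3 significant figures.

K ≈ 1.11 MeV

u_lab = (0.783 + 0.648)/(1 + 0.783×0.648) = 0.949327
γ = 1/√(1 − 0.949327²) = 3.1818
K = (γ − 1)m₀c² = (3.1818 − 1) × 0.5110 = 2.1818 × 0.5110 = 1.11 MeV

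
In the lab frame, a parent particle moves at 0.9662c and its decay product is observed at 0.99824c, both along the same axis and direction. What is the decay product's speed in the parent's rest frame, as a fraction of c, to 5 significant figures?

Inverse velocity addition: u' = (u − v)/(1 − uv/c²)
= (0.99824 − 0.9662)/(1 − 0.99824×0.9662) = 0.032040/0.03550051 = 0.90252

u' ≈ 0.90252c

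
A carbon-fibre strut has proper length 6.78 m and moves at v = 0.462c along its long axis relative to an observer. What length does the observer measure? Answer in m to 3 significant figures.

L ≈ 6.01 m

γ = 1/√(1 − 0.462²) = 1.1275
Length contraction: L = L₀/γ = 6.78/1.1275 = 6.01 m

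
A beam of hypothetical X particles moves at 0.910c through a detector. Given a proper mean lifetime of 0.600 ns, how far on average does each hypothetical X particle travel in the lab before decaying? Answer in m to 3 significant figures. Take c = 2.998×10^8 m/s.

γ = 1/√(1 − 0.910²) = 2.4119
Dilated lifetime: Δt = γτ₀ = 2.4119 × 0.600 ns = 1.4471 ns
d = vΔt = 0.910c × 1.4471 ns = 2.7282×10^8 m/s × 1.4471×10^-9 s = 0.395 m

d ≈ 0.395 m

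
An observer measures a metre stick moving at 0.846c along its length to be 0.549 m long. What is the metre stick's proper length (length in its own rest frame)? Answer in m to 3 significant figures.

L₀ ≈ 1.03 m

γ = 1/√(1 − 0.846²) = 1.8755
L₀ = γL = 1.8755 × 0.549 = 1.03 m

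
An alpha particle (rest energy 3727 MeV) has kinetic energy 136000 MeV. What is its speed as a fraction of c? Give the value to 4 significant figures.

β ≈ 0.9996

γ = 1 + K/(m₀c²) = 1 + 136000/3727 = 37.4905
β = √(1 − 1/γ²) = 0.9996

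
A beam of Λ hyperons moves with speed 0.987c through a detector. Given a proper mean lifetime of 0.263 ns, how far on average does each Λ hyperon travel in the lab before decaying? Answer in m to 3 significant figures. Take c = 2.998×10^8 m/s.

γ = 1/√(1 − 0.987²) = 6.2220
Dilated lifetime: Δt = γτ₀ = 6.2220 × 0.263 ns = 1.6364 ns
d = vΔt = 0.987c × 1.6364 ns = 2.9590×10^8 m/s × 1.6364×10^-9 s = 0.484 m

d ≈ 0.484 m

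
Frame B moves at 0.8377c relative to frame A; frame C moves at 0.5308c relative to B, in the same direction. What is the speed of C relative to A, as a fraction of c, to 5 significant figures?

Compose boost 2: (0.5308 + 0.8377)/(1 + 0.5308×0.8377) = 1.3685/1.444651 = 0.94729

u ≈ 0.94729c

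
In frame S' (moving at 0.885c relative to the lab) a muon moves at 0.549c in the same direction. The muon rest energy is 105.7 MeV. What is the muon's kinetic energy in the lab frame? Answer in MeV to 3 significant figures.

K ≈ 298 MeV

u_lab = (0.549 + 0.885)/(1 + 0.549×0.885) = 0.965094
γ = 1/√(1 − 0.965094²) = 3.8182
K = (γ − 1)m₀c² = (3.8182 − 1) × 105.7 = 2.8182 × 105.7 = 298 MeV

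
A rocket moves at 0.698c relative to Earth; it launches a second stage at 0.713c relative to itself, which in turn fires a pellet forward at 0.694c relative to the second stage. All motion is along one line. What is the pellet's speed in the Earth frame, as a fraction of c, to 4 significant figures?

Compose boost 2: (0.713 + 0.698)/(1 + 0.713×0.698) = 1.411/1.49767 = 0.942128
Compose boost 3: (0.694 + 0.942128)/(1 + 0.694×0.942128) = 1.63613/1.65384 = 0.9893

u ≈ 0.9893c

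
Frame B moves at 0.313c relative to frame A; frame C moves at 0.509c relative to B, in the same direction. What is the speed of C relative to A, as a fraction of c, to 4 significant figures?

Compose boost 2: (0.509 + 0.313)/(1 + 0.509×0.313) = 0.8220/1.15932 = 0.7090

u ≈ 0.7090c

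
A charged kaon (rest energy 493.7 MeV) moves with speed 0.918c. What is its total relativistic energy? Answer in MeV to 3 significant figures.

E ≈ 1240 MeV

γ = 1/√(1 − 0.918²) = 2.5216
E = γm₀c² = 2.5216 × 493.7 MeV = 1240 MeV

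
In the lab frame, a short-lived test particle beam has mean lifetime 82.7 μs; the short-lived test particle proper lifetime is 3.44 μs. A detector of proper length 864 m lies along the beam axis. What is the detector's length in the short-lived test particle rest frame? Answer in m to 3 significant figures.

L ≈ 35.9 m

Time dilation ⇒ γ = Δt/τ₀ = 82.7/3.44 = 24.041
Length contraction: L = L₀/γ = 864/24.041 = 35.9 m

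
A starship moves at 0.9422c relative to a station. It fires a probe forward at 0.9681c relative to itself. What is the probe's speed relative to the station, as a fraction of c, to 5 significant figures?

u ≈ 0.99904c

Relativistic velocity addition: u = (u' + v)/(1 + u'v/c²)
= (0.9681 + 0.9422)/(1 + 0.9681×0.9422) = 1.9103/1.912144 = 0.99904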